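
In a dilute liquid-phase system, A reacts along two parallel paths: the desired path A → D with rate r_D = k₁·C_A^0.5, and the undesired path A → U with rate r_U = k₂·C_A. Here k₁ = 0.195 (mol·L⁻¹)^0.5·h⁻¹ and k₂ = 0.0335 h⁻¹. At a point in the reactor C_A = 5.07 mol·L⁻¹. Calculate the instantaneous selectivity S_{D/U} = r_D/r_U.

S_{D/U} = r_D/r_U = (k₁·C_A^0.5)/(k₂·C_A) = (k₁/k₂)·C_A^-0.5.
= (0.195×5.070^0.5) / (0.0335×5.070) = 0.4391/0.1698 = 2.59.
The undesired path is higher order in A, so low C_A (CSTR or dilute feed) favours D.

2.59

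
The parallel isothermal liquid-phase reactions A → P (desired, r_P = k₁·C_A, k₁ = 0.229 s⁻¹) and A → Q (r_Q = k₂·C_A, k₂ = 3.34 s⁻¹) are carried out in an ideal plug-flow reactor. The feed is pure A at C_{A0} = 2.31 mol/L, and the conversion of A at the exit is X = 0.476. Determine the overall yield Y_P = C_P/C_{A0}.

C_A = C_{A0}(1−X) = 1.210 mol/L.
Both paths are first order in A, so the instantaneous fraction to P is constant: dC_P/d(−C_A) = k₁/(k₁+k₂) = 0.06416.
C_P = 0.06416·(C_{A0}−C_A) = 0.06416×1.100 = 0.0706 mol/L.
Y_P = C_P/C_{A0} = 0.07055/2.31 = 0.0305.

0.0305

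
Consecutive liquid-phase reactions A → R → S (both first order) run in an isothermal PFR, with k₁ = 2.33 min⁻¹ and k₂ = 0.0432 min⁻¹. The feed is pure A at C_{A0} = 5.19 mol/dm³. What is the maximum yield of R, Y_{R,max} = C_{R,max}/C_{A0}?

0.927

Evaluating C_R at τ_opt = ln(k₂/k₁)/(k₂−k₁) gives C_{R,max}/C_{A0} = (k₁/k₂)^[k₂/(k₂−k₁)].
= (2.33/0.0432)^(0.0432/(0.0432−2.33)) = (53.94)^(-0.01889) = 0.9274.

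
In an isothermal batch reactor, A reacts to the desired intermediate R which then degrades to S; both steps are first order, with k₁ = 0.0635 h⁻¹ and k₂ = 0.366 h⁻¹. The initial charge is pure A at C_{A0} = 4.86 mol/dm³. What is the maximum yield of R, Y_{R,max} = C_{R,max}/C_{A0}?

0.120

Evaluating C_R at t_opt = ln(k₂/k₁)/(k₂−k₁) gives C_{R,max}/C_{A0} = (k₁/k₂)^[k₂/(k₂−k₁)].
= (0.0635/0.366)^(0.366/(0.366−0.0635)) = (0.1735)^(1.210) = 0.1201.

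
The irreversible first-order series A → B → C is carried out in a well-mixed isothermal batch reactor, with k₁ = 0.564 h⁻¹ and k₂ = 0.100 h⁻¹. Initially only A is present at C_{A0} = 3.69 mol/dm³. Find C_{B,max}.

2.54 mol/dm³

For a first-order series the maximum intermediate yield is C_{B,max}/C_{A0} = (k₁/k₂)^[k₂/(k₂−k₁)].
= (0.564/0.100)^(0.100/(0.100−0.564)) = (5.640)^(-0.2155) = 0.6888.
C_{B,max} = 0.6888×3.69 = 2.54 mol/dm³.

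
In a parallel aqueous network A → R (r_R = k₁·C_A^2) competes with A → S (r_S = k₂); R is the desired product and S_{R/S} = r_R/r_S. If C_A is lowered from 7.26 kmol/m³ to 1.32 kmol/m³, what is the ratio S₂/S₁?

0.0331

S_{R/S} = (k₁/k₂)·C_A^2, so S₂/S₁ = (C_{A,2}/C_{A,1})^2.
= (1.32/7.26)^2 = (0.1818)^2 = 0.0331.
Selectivity toward R falls as C_A falls — high-concentration operation is favoured.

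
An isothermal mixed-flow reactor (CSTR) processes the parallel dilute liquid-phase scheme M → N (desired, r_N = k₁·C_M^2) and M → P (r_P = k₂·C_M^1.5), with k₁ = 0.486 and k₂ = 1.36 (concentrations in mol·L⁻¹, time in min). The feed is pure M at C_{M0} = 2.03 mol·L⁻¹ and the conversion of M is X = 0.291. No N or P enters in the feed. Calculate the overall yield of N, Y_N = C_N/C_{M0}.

0.0873

Exit C_M = C_{M0}(1−X) = 2.03×0.709 = 1.439 mol·L⁻¹.
Rates in a CSTR are evaluated at the outlet concentration: r_N = 0.486×1.439^2 = 1.007, r_P = 1.36×1.439^1.5 = 2.348.
Fraction of consumed M going to N: r_N/(r_N+r_P) = 0.3001.
C_N = 0.3001·C_{M0}·X = 0.3001×2.03×0.291 = 0.177 mol·L⁻¹; Y_N = C_N/C_{M0} = 0.0873.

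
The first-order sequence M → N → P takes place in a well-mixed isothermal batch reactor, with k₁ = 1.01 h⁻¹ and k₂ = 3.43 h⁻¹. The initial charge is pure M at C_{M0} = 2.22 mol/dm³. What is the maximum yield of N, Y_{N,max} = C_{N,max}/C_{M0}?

0.177

At the optimum, C_{N,max}/C_{M0} = (k₁/k₂)^[k₂/(k₂−k₁)].
= (1.01/3.43)^(3.43/(3.43−1.01)) = (0.2945)^(1.417) = 0.1768.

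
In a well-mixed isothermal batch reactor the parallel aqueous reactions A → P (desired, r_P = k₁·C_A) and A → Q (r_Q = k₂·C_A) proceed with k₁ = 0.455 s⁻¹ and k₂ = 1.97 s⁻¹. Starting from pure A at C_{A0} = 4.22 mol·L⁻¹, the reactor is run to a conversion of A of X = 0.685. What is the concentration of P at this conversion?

0.542 mol·L⁻¹

C_A = C_{A0}(1−X) = 1.329 mol·L⁻¹.
Both paths are first order in A, so the instantaneous fraction to P is constant: dC_P/d(−C_A) = k₁/(k₁+k₂) = 0.1876.
C_P = 0.1876·(C_{A0}−C_A) = 0.1876×2.891 = 0.542 mol·L⁻¹.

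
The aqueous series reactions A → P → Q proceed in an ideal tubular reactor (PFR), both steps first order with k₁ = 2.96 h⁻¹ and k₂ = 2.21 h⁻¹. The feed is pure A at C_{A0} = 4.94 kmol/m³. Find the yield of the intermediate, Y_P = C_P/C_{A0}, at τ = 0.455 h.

For first-order series with pure A initially, C_P(τ) = k₁C_{A0}/(k₂−k₁)·(e^(−k₁τ) − e^(−k₂τ)).
e^(−k₁τ) = e^(−2.96×0.455) = e^(−1.347) = 0.2601; e^(−k₂τ) = e^(−1.006) = 0.3658.
C_P = 2.96×4.94/(2.21−2.96) × (0.2601−0.3658) = (-19.50)×(-0.1058) = 2.062 kmol/m³.
Y_P = C_P/C_{A0} = 2.062/4.94 = 0.417.

0.417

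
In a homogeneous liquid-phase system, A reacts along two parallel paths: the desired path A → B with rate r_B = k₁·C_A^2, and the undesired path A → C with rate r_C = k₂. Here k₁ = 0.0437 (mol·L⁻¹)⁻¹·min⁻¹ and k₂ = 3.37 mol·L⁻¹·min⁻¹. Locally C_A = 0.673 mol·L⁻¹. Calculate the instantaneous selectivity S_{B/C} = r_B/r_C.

0.00587

S_{B/C} = r_B/r_C = (k₁·C_A^2)/(k₂) = (k₁/k₂)·C_A^2.
= (0.0437×0.6730^2) / (3.37) = 0.01979/3.370 = 0.00587.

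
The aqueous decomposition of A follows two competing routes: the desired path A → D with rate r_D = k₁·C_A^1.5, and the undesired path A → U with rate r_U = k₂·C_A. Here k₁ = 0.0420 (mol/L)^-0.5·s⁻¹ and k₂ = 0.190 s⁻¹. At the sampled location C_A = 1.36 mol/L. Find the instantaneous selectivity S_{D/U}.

S_{D/U} = r_D/r_U = (k₁·C_A^1.5)/(k₂·C_A) = (k₁/k₂)·C_A^0.5.
= (0.0420×1.360^1.5) / (0.190×1.360) = 0.06661/0.2584 = 0.258.

0.258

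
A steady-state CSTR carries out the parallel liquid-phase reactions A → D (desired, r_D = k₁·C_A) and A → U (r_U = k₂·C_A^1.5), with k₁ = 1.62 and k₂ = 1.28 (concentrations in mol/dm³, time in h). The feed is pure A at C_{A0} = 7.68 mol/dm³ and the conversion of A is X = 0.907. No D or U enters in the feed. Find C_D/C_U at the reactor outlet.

Exit C_A = C_{A0}(1−X) = 7.68×0.0930 = 0.7142 mol/dm³.
In a CSTR the entire volume is at exit conditions, so r_D = 1.62×0.7142 = 1.157 and r_U = 1.28×0.7142^1.5 = 0.7726.
Overall selectivity = C_D/C_U = r_Dτ/(r_Uτ) = r_D/r_U = 1.50.

1.50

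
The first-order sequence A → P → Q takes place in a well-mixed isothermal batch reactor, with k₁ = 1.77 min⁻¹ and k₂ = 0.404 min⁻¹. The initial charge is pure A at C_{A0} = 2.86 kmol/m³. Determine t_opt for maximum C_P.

1.08 min

For first-order series the maximum of C_P occurs at t_opt = ln(k₂/k₁)/(k₂−k₁).
= ln(0.404/1.77)/(0.404−1.77) = ln(0.2282)/-1.366 = -1.477/-1.366 = 1.08 min.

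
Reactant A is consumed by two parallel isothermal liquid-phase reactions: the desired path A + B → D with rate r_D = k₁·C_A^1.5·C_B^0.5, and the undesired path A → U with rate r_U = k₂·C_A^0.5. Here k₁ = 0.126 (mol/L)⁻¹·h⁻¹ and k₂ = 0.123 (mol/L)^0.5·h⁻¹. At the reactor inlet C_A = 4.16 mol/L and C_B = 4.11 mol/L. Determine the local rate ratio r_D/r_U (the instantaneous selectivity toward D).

S_{D/U} = r_D/r_U = (k₁·C_A^1.5·C_B^0.5)/(k₂·C_A^0.5) = (k₁/k₂)·C_A·C_B^0.5.
= (0.126×4.160^1.5×4.110^0.5) / (0.123×4.160^0.5) = 2.167/0.2509 = 8.64.

8.64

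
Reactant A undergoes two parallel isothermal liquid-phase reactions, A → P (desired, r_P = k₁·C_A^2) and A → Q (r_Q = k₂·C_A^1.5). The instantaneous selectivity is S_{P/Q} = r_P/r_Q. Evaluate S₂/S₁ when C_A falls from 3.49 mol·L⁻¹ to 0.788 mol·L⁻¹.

S_{P/Q} = (k₁/k₂)·C_A^0.5, so S₂/S₁ = (C_{A,2}/C_{A,1})^0.5.
= (0.788/3.49)^0.5 = (0.2258)^0.5 = 0.475.
Selectivity toward P falls as C_A falls — high-concentration operation is favoured.

0.475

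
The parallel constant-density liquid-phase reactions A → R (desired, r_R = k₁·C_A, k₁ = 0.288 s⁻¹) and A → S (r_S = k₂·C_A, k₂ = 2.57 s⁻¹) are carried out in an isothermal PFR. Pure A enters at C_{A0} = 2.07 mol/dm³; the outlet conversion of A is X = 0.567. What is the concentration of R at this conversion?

C_A = C_{A0}(1−X) = 0.8963 mol/dm³.
Both paths are first order in A, so the instantaneous fraction to R is constant: dC_R/d(−C_A) = k₁/(k₁+k₂) = 0.1008.
C_R = 0.1008·(C_{A0}−C_A) = 0.1008×1.174 = 0.118 mol/dm³.

0.118 mol/dm³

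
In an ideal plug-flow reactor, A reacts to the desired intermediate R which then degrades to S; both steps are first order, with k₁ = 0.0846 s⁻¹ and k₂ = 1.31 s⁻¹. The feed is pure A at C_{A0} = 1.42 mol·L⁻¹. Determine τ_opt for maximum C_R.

2.24 s

Setting dC_R/dτ = 0 gives τ_opt = ln(k₂/k₁)/(k₂−k₁).
= ln(1.31/0.0846)/(1.31−0.0846) = ln(15.48)/1.225 = 2.740/1.225 = 2.24 s.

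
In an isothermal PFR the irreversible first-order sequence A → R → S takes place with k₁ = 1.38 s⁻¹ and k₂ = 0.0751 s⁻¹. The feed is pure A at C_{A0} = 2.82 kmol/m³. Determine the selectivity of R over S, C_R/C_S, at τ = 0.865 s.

25.4

The intermediate concentration in a first-order A→B→C sequence is C_R = k₁C_{A0}(e^(−k₁τ) − e^(−k₂τ))/(k₂−k₁).
e^(−k₁τ) = e^(−1.38×0.865) = e^(−1.194) = 0.3031; e^(−k₂τ) = e^(−0.06496) = 0.9371.
C_R = 1.38×2.82/(0.0751−1.38) × (0.3031−0.9371) = (-2.982)×(-0.6340) = 1.891 kmol/m³.
C_A = C_{A0}e^(−k₁τ) = 0.8547 kmol/m³, so C_S = C_{A0}−C_A−C_R = 0.07447 kmol/m³; C_R/C_S = 25.4.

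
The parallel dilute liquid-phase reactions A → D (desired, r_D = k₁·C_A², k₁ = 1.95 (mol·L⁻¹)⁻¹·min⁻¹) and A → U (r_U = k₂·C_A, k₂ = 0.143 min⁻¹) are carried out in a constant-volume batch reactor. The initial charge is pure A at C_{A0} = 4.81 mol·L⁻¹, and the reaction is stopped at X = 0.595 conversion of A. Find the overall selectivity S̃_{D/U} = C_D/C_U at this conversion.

C_A = C_{A0}(1−X) = 1.948 mol·L⁻¹.
Along a PFR/batch, dC_U/dC_A = −r_U/(r_D+r_U) = −k₂/(k₂+k₁·C_A).
Integrating from C_{A0} to C_A: C_U = (0.143/1.95)·ln[(0.143+1.95·4.81)/(0.143+1.95·1.95)] = 0.07333·ln(9.522/3.942) = 0.06468 mol·L⁻¹.
Then C_D = (C_{A0}−C_A) − C_U = 2.862 − 0.06468 = 2.797 mol·L⁻¹.
S̃_{D/U} = C_D/C_U = 2.797/0.06468 = 43.2.

43.2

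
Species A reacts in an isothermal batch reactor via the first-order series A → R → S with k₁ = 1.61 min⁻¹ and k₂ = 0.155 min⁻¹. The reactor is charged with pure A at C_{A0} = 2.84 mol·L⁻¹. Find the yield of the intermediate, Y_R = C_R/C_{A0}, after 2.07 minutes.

0.763

Solving the coupled first-order balances gives C_R(t) = [k₁/(k₂−k₁)]·C_{A0}·(e^(−k₁t) − e^(−k₂t)).
e^(−k₁t) = e^(−1.61×2.07) = e^(−3.333) = 0.03570; e^(−k₂t) = e^(−0.3208) = 0.7255.
C_R = 1.61×2.84/(0.155−1.61) × (0.03570−0.7255) = (-3.143)×(-0.6898) = 2.168 mol·L⁻¹.
Y_R = C_R/C_{A0} = 2.168/2.84 = 0.763.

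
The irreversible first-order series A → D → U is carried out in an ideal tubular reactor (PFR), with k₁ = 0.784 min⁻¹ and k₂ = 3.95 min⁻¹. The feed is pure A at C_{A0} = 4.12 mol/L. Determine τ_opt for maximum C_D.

0.511 min

Setting dC_D/dτ = 0 gives τ_opt = ln(k₂/k₁)/(k₂−k₁).
= ln(3.95/0.784)/(3.95−0.784) = ln(5.038)/3.166 = 1.617/3.166 = 0.511 min.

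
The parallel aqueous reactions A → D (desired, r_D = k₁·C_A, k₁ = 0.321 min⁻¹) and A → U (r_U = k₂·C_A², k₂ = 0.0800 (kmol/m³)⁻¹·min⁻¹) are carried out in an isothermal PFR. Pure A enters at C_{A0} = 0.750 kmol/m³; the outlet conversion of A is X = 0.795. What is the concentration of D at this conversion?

C_A = C_{A0}(1−X) = 0.1537 kmol/m³.
Along a PFR/batch, dC_D/dC_A = −r_D/(r_D+r_U) = −k₁/(k₁+k₂·C_A).
Integrating from C_{A0} to C_A: C_D = (0.321/0.0800)·ln[(0.321+0.0800·0.750)/(0.321+0.0800·0.154)] = 4.013·ln(0.3810/0.3333) = 0.5367 kmol/m³.

0.537 kmol/m³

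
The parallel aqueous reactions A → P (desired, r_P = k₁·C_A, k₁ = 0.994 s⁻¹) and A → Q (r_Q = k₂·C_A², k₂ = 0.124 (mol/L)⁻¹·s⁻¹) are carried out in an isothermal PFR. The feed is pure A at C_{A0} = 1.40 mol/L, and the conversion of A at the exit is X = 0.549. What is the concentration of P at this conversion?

C_A = C_{A0}(1−X) = 0.6314 mol/L.
Along a PFR/batch, dC_P/dC_A = −r_P/(r_P+r_Q) = −k₁/(k₁+k₂·C_A).
Integrating from C_{A0} to C_A: C_P = (0.994/0.124)·ln[(0.994+0.124·1.40)/(0.994+0.124·0.631)] = 8.016·ln(1.168/1.072) = 0.6826 mol/L.

0.683 mol/L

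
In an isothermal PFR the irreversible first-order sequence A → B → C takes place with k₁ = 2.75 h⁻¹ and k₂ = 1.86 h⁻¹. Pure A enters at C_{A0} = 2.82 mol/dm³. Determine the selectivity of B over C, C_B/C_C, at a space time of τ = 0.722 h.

Solving the coupled first-order balances gives C_B(τ) = [k₁/(k₂−k₁)]·C_{A0}·(e^(−k₁τ) − e^(−k₂τ)).
e^(−k₁τ) = e^(−2.75×0.722) = e^(−1.986) = 0.1373; e^(−k₂τ) = e^(−1.343) = 0.2611.
C_B = 2.75×2.82/(1.86−2.75) × (0.1373−0.2611) = (-8.713)×(-0.1238) = 1.078 mol/dm³.
C_A = C_{A0}e^(−k₁τ) = 0.3872 mol/dm³, so C_C = C_{A0}−C_A−C_B = 1.354 mol/dm³; C_B/C_C = 0.796.

0.796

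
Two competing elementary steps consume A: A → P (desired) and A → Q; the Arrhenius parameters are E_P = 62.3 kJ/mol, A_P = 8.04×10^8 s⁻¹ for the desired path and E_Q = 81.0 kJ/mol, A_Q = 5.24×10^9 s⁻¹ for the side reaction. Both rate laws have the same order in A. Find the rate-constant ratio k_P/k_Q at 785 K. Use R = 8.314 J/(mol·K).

k_P/k_Q = (A_P/A_Q)·exp[−(E_P−E_Q)/(RT)] = (A_P/A_Q)·exp[(E_Q−E_P)/(RT)].
(E_Q−E_P)/(RT) = (81.0−62.3)×10³/(8.314×785) = 18700/6526 = 2.865.
k_P/k_Q = (8.04×10^8/5.24×10^9)·exp(2.865) = 0.1534 × 17.55 = 2.69.

2.69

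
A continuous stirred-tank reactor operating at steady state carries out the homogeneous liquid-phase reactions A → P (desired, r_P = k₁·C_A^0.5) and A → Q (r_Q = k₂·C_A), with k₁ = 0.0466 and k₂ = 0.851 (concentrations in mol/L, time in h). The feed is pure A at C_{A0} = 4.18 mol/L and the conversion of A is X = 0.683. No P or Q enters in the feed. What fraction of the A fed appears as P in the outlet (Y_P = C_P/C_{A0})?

Exit C_A = C_{A0}(1−X) = 4.18×0.317 = 1.325 mol/L.
A CSTR operates uniformly at the exit composition, giving r_P = 0.05364 and r_Q = 1.128 (each k·C_A^n at C_A = 1.325).
Fraction of consumed A going to P: r_P/(r_P+r_Q) = 0.04541.
C_P = 0.04541·C_{A0}·X = 0.04541×4.18×0.683 = 0.130 mol/L; Y_P = C_P/C_{A0} = 0.0310.

0.0310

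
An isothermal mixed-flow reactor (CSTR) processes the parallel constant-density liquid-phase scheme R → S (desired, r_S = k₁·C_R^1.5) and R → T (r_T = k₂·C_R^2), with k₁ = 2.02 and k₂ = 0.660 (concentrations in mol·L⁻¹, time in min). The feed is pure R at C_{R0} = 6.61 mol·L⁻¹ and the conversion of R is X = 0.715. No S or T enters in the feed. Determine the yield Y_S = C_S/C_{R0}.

Exit C_R = C_{R0}(1−X) = 6.61×0.285 = 1.884 mol·L⁻¹.
In a CSTR the entire volume is at exit conditions, so r_S = 2.02×1.884^1.5 = 5.223 and r_T = 0.660×1.884^2 = 2.342.
Fraction of consumed R going to S: r_S/(r_S+r_T) = 0.6904.
C_S = 0.6904·C_{R0}·X = 0.6904×6.61×0.715 = 3.26 mol·L⁻¹; Y_S = C_S/C_{R0} = 0.494.

0.494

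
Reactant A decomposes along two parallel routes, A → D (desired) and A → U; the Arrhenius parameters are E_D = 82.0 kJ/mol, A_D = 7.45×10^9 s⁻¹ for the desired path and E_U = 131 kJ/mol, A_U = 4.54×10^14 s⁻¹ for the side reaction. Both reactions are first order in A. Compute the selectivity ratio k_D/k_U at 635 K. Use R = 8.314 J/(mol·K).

0.176

k_D/k_U = (A_D/A_U)·exp[−(E_D−E_U)/(RT)] = (A_D/A_U)·exp[(E_U−E_D)/(RT)].
(E_U−E_D)/(RT) = (131−82.0)×10³/(8.314×635) = 49000/5279 = 9.281.
k_D/k_U = (7.45×10^9/4.54×10^14)·exp(9.281) = 1.641×10^-5 × 10736 = 0.176.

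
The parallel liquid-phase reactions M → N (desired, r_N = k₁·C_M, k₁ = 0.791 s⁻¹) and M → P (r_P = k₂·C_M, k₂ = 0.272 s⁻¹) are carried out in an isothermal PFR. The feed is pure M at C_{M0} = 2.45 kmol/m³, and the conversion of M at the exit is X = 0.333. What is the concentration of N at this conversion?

0.607 kmol/m³

C_M = C_{M0}(1−X) = 1.634 kmol/m³.
Both paths are first order in M, so the instantaneous fraction to N is constant: dC_N/d(−C_M) = k₁/(k₁+k₂) = 0.7441.
C_N = 0.7441·(C_{M0}−C_M) = 0.7441×0.8158 = 0.607 kmol/m³.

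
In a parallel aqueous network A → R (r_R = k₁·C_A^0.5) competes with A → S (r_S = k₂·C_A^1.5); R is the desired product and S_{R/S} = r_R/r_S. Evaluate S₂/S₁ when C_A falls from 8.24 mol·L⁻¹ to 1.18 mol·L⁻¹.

S_{R/S} = (k₁/k₂)·C_A⁻¹, so S₂/S₁ = (C_{A,2}/C_{A,1})⁻¹.
= 8.24/1.18 = 6.98.
Selectivity toward R rises as C_A falls — low-concentration operation is favoured.

6.98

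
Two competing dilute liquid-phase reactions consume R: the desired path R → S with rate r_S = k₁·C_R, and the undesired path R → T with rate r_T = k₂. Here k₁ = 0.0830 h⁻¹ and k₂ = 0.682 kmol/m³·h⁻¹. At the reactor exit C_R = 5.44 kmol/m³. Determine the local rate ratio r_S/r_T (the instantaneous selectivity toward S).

S_{S/T} = r_S/r_T = (k₁·C_R)/(k₂) = (k₁/k₂)·C_R.
= (0.0830×5.440) / (0.682) = 0.4515/0.6820 = 0.662.
Since the desired path is higher order in R, keeping C_R high (PFR or concentrated feed) favours S.

0.662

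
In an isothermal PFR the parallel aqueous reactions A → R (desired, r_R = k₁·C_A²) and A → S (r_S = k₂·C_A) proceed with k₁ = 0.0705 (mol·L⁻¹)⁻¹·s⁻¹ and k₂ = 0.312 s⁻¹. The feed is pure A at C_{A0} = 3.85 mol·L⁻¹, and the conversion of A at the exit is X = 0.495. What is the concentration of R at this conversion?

0.747 mol·L⁻¹

C_A = C_{A0}(1−X) = 1.944 mol·L⁻¹.
Along a PFR/batch, dC_S/dC_A = −r_S/(r_R+r_S) = −k₂/(k₂+k₁·C_A).
Integrating from C_{A0} to C_A: C_S = (0.312/0.0705)·ln[(0.312+0.0705·3.85)/(0.312+0.0705·1.94)] = 4.426·ln(0.5834/0.4491) = 1.158 mol·L⁻¹.
Then C_R = (C_{A0}−C_A) − C_S = 1.906 − 1.158 = 0.7474 mol·L⁻¹.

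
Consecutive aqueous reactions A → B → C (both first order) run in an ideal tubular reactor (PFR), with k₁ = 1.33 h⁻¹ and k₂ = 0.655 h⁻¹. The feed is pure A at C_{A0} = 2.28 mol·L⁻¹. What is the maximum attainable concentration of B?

Evaluating C_B at τ_opt = ln(k₂/k₁)/(k₂−k₁) gives C_{B,max}/C_{A0} = (k₁/k₂)^[k₂/(k₂−k₁)].
= (1.33/0.655)^(0.655/(0.655−1.33)) = (2.031)^(-0.9704) = 0.5029.
C_{B,max} = 0.5029×2.28 = 1.15 mol·L⁻¹.

1.15 mol·L⁻¹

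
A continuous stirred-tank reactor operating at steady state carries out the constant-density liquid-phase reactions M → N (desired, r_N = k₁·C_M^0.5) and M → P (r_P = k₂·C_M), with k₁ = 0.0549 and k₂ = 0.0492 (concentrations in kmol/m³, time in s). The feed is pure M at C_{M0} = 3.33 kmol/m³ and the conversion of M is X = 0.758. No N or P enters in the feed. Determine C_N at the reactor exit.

1.40 kmol/m³

Exit C_M = C_{M0}(1−X) = 3.33×0.242 = 0.8059 kmol/m³.
Rates in a CSTR are evaluated at the outlet concentration: r_N = 0.0549×0.8059^0.5 = 0.04928, r_P = 0.0492×0.8059 = 0.03965.
Fraction of consumed M going to N: r_N/(r_N+r_P) = 0.5542.
C_N = 0.5542·C_{M0}·X = 0.5542×3.33×0.758 = 1.40 kmol/m³.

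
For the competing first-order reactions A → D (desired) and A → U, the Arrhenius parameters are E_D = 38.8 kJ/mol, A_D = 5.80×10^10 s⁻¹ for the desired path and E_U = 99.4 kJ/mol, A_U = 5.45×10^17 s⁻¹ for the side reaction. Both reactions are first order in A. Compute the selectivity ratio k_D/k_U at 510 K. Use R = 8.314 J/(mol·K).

Since both paths have the same order in A, the concentration cancels and S_{D/U} = k_D/k_U = (A_D/A_U)·exp[(E_U−E_D)/(RT)].
(E_U−E_D)/(RT) = (99.4−38.8)×10³/(8.314×510) = 60600/4240 = 14.29.
k_D/k_U = (5.80×10^10/5.45×10^17)·exp(14.29) = 1.064×10^-7 × 1.610×10^6 = 0.171.
Since E_D < E_U, lowering the temperature improves selectivity toward D.

0.171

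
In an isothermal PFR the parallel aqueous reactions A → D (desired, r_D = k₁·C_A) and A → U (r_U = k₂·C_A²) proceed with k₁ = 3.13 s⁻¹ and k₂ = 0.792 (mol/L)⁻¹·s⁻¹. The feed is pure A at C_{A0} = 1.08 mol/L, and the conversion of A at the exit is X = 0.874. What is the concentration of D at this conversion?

0.821 mol/L

C_A = C_{A0}(1−X) = 0.1361 mol/L.
Along a PFR/batch, dC_D/dC_A = −r_D/(r_D+r_U) = −k₁/(k₁+k₂·C_A).
Integrating from C_{A0} to C_A: C_D = (3.13/0.792)·ln[(3.13+0.792·1.08)/(3.13+0.792·0.136)] = 3.952·ln(3.985/3.238) = 0.8210 mol/L.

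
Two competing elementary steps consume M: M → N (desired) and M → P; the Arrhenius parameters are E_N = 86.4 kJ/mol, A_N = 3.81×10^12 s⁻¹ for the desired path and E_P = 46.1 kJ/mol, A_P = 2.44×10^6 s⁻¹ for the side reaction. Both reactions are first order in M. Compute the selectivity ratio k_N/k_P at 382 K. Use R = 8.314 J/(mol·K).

4.82

With equal orders, S_{N/P} = k_N/k_P = (A_N/A_P)·exp[(E_P−E_N)/(RT)].
(E_P−E_N)/(RT) = (46.1−86.4)×10³/(8.314×382) = -40300/3176 = -12.69.
k_N/k_P = (3.81×10^12/2.44×10^6)·exp(-12.69) = 1.561×10^6 × 3.084×10^-6 = 4.82.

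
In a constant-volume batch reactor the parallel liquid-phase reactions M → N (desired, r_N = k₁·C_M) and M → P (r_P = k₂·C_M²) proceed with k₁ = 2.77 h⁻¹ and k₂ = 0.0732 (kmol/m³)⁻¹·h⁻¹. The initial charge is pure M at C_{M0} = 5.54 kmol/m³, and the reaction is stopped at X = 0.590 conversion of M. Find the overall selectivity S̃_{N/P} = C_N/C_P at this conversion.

9.74

C_M = C_{M0}(1−X) = 2.271 kmol/m³.
Along a PFR/batch, dC_N/dC_M = −r_N/(r_N+r_P) = −k₁/(k₁+k₂·C_M).
Integrating from C_{M0} to C_M: C_N = (2.77/0.0732)·ln[(2.77+0.0732·5.54)/(2.77+0.0732·2.27)] = 37.84·ln(3.176/2.936) = 2.964 kmol/m³.
C_P = (C_{M0}−C_M)−C_N = 0.3043 kmol/m³; S̃_{N/P} = 2.964/0.3043 = 9.74.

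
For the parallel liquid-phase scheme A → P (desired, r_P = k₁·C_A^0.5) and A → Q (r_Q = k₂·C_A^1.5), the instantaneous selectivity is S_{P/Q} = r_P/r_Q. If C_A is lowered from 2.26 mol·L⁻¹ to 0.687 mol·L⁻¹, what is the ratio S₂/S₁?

3.29

S_{P/Q} = (k₁/k₂)·C_A⁻¹, so S₂/S₁ = (C_{A,2}/C_{A,1})⁻¹.
= 2.26/0.687 = 3.29.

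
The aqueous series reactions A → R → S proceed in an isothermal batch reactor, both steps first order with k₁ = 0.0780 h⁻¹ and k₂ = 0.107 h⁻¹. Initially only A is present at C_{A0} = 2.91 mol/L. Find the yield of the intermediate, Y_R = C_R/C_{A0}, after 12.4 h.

0.309

Solving the coupled first-order balances gives C_R(t) = [k₁/(k₂−k₁)]·C_{A0}·(e^(−k₁t) − e^(−k₂t)).
e^(−k₁t) = e^(−0.0780×12.4) = e^(−0.9672) = 0.3801; e^(−k₂t) = e^(−1.327) = 0.2653.
C_R = 0.0780×2.91/(0.107−0.0780) × (0.3801−0.2653) = 7.827×0.1148 = 0.8987 mol/L.
Y_R = C_R/C_{A0} = 0.8987/2.91 = 0.309.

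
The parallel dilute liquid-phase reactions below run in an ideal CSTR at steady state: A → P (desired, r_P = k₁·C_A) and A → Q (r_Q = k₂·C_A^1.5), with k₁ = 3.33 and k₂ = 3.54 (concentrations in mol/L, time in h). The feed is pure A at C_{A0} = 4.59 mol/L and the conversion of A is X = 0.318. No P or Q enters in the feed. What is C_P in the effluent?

Exit C_A = C_{A0}(1−X) = 4.59×0.682 = 3.130 mol/L.
In a CSTR the entire volume is at exit conditions, so r_P = 3.33×3.130 = 10.42 and r_Q = 3.54×3.130^1.5 = 19.61.
Fraction of consumed A going to P: r_P/(r_P+r_Q) = 0.3471.
C_P = 0.3471·C_{A0}·X = 0.3471×4.59×0.318 = 0.507 mol/L.

0.507 mol/L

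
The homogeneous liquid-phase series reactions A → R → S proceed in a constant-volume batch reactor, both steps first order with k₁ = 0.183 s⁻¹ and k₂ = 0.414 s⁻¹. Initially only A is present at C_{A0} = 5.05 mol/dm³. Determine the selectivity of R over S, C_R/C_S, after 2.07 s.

1.89

Solving the coupled first-order balances gives C_R(t) = [k₁/(k₂−k₁)]·C_{A0}·(e^(−k₁t) − e^(−k₂t)).
e^(−k₁t) = e^(−0.183×2.07) = e^(−0.3788) = 0.6847; e^(−k₂t) = e^(−0.8570) = 0.4244.
C_R = 0.183×5.05/(0.414−0.183) × (0.6847−0.4244) = 4.001×0.2602 = 1.041 mol/dm³.
C_A = C_{A0}e^(−k₁t) = 3.458 mol/dm³, so C_S = C_{A0}−C_A−C_R = 0.5513 mol/dm³; C_R/C_S = 1.89.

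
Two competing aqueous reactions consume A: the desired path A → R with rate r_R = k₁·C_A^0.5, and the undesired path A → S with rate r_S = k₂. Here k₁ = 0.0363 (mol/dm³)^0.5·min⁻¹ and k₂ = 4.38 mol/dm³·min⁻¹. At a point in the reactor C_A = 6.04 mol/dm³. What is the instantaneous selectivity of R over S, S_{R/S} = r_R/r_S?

0.0204

S_{R/S} = r_R/r_S = (k₁·C_A^0.5)/(k₂) = (k₁/k₂)·C_A^0.5.
= (0.0363×6.040^0.5) / (4.38) = 0.08921/4.380 = 0.0204.
Since the desired path is higher order in A, keeping C_A high (PFR or concentrated feed) favours R.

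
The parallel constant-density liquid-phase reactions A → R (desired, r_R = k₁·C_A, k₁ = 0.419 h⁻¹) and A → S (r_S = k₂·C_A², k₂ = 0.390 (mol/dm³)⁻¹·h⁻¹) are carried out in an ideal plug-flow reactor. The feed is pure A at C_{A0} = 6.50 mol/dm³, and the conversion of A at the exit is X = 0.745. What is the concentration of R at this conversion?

1.10 mol/dm³

C_A = C_{A0}(1−X) = 1.657 mol/dm³.
Along a PFR/batch, dC_R/dC_A = −r_R/(r_R+r_S) = −k₁/(k₁+k₂·C_A).
Integrating from C_{A0} to C_A: C_R = (0.419/0.390)·ln[(0.419+0.390·6.50)/(0.419+0.390·1.66)] = 1.074·ln(2.954/1.065) = 1.096 mol/dm³.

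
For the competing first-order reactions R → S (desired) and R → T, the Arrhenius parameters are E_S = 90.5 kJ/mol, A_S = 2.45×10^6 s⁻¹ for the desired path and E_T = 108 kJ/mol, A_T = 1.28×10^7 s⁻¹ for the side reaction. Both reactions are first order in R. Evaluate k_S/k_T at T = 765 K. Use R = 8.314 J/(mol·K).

Since both paths have the same order in R, the concentration cancels and S_{S/T} = k_S/k_T = (A_S/A_T)·exp[(E_T−E_S)/(RT)].
(E_T−E_S)/(RT) = (108−90.5)×10³/(8.314×765) = 17500/6360 = 2.751.
k_S/k_T = (2.45×10^6/1.28×10^7)·exp(2.751) = 0.1914 × 15.67 = 3.00.
Since E_S < E_T, lowering the temperature improves selectivity toward S.

3.00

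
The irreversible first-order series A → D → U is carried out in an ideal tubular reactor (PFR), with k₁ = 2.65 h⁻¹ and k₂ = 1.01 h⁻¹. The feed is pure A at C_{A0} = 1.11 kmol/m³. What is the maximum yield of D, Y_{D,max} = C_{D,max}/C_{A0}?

At the optimum, C_{D,max}/C_{A0} = (k₁/k₂)^[k₂/(k₂−k₁)].
= (2.65/1.01)^(1.01/(1.01−2.65)) = (2.624)^(-0.6159) = 0.5521.

0.552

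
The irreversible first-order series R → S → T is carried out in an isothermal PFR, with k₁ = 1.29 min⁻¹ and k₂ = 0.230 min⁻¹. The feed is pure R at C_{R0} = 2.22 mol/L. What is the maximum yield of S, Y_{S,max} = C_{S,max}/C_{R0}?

At the optimum, C_{S,max}/C_{R0} = (k₁/k₂)^[k₂/(k₂−k₁)].
= (1.29/0.230)^(0.230/(0.230−1.29)) = (5.609)^(-0.2170) = 0.6879.

0.688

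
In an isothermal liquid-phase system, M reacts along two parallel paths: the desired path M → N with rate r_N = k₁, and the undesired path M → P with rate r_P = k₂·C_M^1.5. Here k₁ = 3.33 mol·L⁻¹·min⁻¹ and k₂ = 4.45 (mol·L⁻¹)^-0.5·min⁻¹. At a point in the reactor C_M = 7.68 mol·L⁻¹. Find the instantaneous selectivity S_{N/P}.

0.0352

S_{N/P} = r_N/r_P = (k₁)/(k₂·C_M^1.5) = (k₁/k₂)·C_M^-1.5.
= (3.33) / (4.45×7.680^1.5) = 3.330/94.71 = 0.0352.
The undesired path is higher order in M, so low C_M (CSTR or dilute feed) favours N.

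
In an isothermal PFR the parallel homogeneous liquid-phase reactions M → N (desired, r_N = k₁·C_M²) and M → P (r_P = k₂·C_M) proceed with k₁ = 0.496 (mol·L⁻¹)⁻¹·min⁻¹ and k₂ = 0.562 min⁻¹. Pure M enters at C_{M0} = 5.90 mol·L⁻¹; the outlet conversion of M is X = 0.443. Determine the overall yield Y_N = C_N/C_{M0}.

0.354

C_M = C_{M0}(1−X) = 3.286 mol·L⁻¹.
Along a PFR/batch, dC_P/dC_M = −r_P/(r_N+r_P) = −k₂/(k₂+k₁·C_M).
Integrating from C_{M0} to C_M: C_P = (0.562/0.496)·ln[(0.562+0.496·5.90)/(0.562+0.496·3.29)] = 1.133·ln(3.488/2.192) = 0.5265 mol·L⁻¹.
Then C_N = (C_{M0}−C_M) − C_P = 2.614 − 0.5265 = 2.087 mol·L⁻¹.
Y_N = C_N/C_{M0} = 2.087/5.90 = 0.354.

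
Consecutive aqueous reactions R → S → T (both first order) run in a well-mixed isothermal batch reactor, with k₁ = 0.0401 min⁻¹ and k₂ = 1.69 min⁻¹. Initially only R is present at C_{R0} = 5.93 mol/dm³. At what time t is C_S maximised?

2.27 min

Setting dC_S/dt = 0 gives t_opt = ln(k₂/k₁)/(k₂−k₁).
= ln(1.69/0.0401)/(1.69−0.0401) = ln(42.14)/1.650 = 3.741/1.650 = 2.27 min.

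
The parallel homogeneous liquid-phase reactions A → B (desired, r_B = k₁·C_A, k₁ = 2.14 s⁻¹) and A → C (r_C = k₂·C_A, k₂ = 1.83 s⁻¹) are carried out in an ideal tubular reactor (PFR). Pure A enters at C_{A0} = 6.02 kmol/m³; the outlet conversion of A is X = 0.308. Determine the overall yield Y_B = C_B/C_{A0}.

C_A = C_{A0}(1−X) = 4.166 kmol/m³.
Both paths are first order in A, so the instantaneous fraction to B is constant: dC_B/d(−C_A) = k₁/(k₁+k₂) = 0.5390.
C_B = 0.5390·(C_{A0}−C_A) = 0.5390×1.854 = 0.999 kmol/m³.
Y_B = C_B/C_{A0} = 0.9995/6.02 = 0.166.

0.166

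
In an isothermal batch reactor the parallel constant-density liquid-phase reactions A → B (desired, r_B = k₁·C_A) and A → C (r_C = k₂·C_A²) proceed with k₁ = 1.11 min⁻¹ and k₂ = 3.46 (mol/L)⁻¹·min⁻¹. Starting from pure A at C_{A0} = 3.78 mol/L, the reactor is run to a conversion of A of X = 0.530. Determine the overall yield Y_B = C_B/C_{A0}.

C_A = C_{A0}(1−X) = 1.777 mol/L.
Along a PFR/batch, dC_B/dC_A = −r_B/(r_B+r_C) = −k₁/(k₁+k₂·C_A).
Integrating from C_{A0} to C_A: C_B = (1.11/3.46)·ln[(1.11+3.46·3.78)/(1.11+3.46·1.78)] = 0.3208·ln(14.19/7.257) = 0.2151 mol/L.
Y_B = C_B/C_{A0} = 0.2151/3.78 = 0.0569.

0.0569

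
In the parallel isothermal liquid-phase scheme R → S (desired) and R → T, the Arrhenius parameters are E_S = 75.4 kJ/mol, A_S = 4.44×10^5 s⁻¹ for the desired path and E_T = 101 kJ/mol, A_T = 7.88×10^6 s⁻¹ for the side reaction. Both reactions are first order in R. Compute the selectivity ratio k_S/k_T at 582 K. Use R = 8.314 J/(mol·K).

11.2

k_S/k_T = (A_S/A_T)·exp[−(E_S−E_T)/(RT)] = (A_S/A_T)·exp[(E_T−E_S)/(RT)].
(E_T−E_S)/(RT) = (101−75.4)×10³/(8.314×582) = 25600/4839 = 5.291.
k_S/k_T = (4.44×10^5/7.88×10^6)·exp(5.291) = 0.05635 × 198.5 = 11.2.
Since E_S < E_T, lowering the temperature improves selectivity toward S.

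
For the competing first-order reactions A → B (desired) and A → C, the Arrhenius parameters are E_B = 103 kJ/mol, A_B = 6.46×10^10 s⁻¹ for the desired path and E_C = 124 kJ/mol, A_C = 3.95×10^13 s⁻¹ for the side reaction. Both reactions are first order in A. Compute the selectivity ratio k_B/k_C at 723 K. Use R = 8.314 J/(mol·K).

0.0538

Since both paths have the same order in A, the concentration cancels and S_{B/C} = k_B/k_C = (A_B/A_C)·exp[(E_C−E_B)/(RT)].
(E_C−E_B)/(RT) = (124−103)×10³/(8.314×723) = 21000/6011 = 3.494.
k_B/k_C = (6.46×10^10/3.95×10^13)·exp(3.494) = 0.001635 × 32.90 = 0.0538.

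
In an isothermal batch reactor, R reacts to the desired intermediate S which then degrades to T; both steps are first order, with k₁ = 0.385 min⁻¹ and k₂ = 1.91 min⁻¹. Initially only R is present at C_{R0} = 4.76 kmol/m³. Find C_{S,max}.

Evaluating C_S at t_opt = ln(k₂/k₁)/(k₂−k₁) gives C_{S,max}/C_{R0} = (k₁/k₂)^[k₂/(k₂−k₁)].
= (0.385/1.91)^(1.91/(1.91−0.385)) = (0.2016)^(1.252) = 0.1345.
C_{S,max} = 0.1345×4.76 = 0.640 kmol/m³.

0.640 kmol/m³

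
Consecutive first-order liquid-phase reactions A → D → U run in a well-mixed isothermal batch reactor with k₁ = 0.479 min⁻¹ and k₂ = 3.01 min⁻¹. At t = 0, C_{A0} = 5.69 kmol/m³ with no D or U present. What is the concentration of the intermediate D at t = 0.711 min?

Solving the coupled first-order balances gives C_D(t) = [k₁/(k₂−k₁)]·C_{A0}·(e^(−k₁t) − e^(−k₂t)).
e^(−k₁t) = e^(−0.479×0.711) = e^(−0.3406) = 0.7114; e^(−k₂t) = e^(−2.140) = 0.1176.
C_D = 0.479×5.69/(3.01−0.479) × (0.7114−0.1176) = 1.077×0.5937 = 0.6394 kmol/m³.

0.639 kmol/m³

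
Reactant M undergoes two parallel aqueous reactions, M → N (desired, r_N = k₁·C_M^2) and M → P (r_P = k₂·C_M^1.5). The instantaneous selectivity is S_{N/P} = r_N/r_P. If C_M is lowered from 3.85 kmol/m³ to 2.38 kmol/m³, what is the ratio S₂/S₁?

S_{N/P} = (k₁/k₂)·C_M^0.5, so S₂/S₁ = (C_{M,2}/C_{M,1})^0.5.
= (2.38/3.85)^0.5 = (0.6182)^0.5 = 0.786.
Selectivity toward N falls as C_M falls — high-concentration operation is favoured.

0.786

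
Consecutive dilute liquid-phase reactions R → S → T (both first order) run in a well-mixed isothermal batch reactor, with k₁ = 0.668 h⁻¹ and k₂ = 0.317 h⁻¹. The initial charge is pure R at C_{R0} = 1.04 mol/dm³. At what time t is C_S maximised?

The intermediate peaks when r₁ = r₂, i.e. k₁e^(−k₁t) = k₂e^(−k₂t), giving t_opt = ln(k₂/k₁)/(k₂−k₁).
= ln(0.317/0.668)/(0.317−0.668) = ln(0.4746)/-0.3510 = -0.7454/-0.3510 = 2.12 h.

2.12 h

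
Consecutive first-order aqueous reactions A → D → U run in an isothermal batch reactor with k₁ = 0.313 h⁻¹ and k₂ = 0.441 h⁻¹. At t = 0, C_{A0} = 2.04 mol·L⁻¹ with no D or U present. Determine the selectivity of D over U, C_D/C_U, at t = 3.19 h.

The intermediate concentration in a first-order A→B→C sequence is C_D = k₁C_{A0}(e^(−k₁t) − e^(−k₂t))/(k₂−k₁).
e^(−k₁t) = e^(−0.313×3.19) = e^(−0.9985) = 0.3684; e^(−k₂t) = e^(−1.407) = 0.2449.
C_D = 0.313×2.04/(0.441−0.313) × (0.3684−0.2449) = 4.988×0.1235 = 0.6161 mol·L⁻¹.
C_A = C_{A0}e^(−k₁t) = 0.7516 mol·L⁻¹, so C_U = C_{A0}−C_A−C_D = 0.6722 mol·L⁻¹; C_D/C_U = 0.917.

0.917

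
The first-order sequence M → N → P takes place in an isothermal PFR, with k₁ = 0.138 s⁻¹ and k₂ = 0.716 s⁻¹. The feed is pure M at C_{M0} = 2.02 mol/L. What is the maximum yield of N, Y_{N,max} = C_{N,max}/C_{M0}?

For a first-order series the maximum intermediate yield is C_{N,max}/C_{M0} = (k₁/k₂)^[k₂/(k₂−k₁)].
= (0.138/0.716)^(0.716/(0.716−0.138)) = (0.1927)^(1.239) = 0.1301.

0.130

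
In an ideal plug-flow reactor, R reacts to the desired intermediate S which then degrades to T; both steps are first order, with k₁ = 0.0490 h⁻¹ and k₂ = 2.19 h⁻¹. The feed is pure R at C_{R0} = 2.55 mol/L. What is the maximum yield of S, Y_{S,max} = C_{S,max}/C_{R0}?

0.0205

At the optimum, C_{S,max}/C_{R0} = (k₁/k₂)^[k₂/(k₂−k₁)].
= (0.0490/2.19)^(2.19/(2.19−0.0490)) = (0.02237)^(1.023) = 0.02051.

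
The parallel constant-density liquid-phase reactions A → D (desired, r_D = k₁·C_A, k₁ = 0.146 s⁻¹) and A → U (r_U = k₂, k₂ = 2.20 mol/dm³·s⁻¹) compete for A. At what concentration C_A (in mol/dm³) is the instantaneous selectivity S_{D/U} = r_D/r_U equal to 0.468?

S_{D/U} = (k₁/k₂)·C_A ⇒ C_A = S·k₂/k₁.
= 0.468×2.20/0.146 = 7.05 mol/dm³.

7.05 mol/dm³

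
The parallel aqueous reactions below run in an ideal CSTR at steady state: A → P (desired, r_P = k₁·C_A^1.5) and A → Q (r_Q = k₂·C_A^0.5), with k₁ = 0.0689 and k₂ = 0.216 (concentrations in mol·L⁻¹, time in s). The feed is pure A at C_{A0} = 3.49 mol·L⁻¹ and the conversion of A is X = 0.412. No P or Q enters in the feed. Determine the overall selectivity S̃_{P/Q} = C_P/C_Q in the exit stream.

0.655

Exit C_A = C_{A0}(1−X) = 3.49×0.588 = 2.052 mol·L⁻¹.
In a CSTR the entire volume is at exit conditions, so r_P = 0.0689×2.052^1.5 = 0.2025 and r_Q = 0.216×2.052^0.5 = 0.3094.
Overall selectivity = C_P/C_Q = r_Pτ/(r_Qτ) = r_P/r_Q = 0.655.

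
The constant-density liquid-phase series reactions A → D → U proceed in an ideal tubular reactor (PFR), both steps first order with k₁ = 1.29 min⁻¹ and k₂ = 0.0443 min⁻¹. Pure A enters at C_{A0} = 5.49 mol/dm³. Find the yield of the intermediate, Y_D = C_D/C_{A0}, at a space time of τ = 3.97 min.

Solving the coupled first-order balances gives C_D(τ) = [k₁/(k₂−k₁)]·C_{A0}·(e^(−k₁τ) − e^(−k₂τ)).
e^(−k₁τ) = e^(−1.29×3.97) = e^(−5.121) = 0.005968; e^(−k₂τ) = e^(−0.1759) = 0.8387.
C_D = 1.29×5.49/(0.0443−1.29) × (0.005968−0.8387) = (-5.685)×(-0.8328) = 4.734 mol/dm³.
Y_D = C_D/C_{A0} = 4.734/5.49 = 0.862.

0.862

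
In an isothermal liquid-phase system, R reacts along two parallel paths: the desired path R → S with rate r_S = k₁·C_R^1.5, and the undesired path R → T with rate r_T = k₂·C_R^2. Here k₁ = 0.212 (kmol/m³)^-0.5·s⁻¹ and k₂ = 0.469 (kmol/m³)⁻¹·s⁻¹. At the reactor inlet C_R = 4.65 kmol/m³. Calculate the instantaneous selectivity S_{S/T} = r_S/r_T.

0.210

S_{S/T} = r_S/r_T = (k₁·C_R^1.5)/(k₂·C_R^2) = (k₁/k₂)·C_R^-0.5.
= (0.212×4.650^1.5) / (0.469×4.650^2) = 2.126/10.14 = 0.210.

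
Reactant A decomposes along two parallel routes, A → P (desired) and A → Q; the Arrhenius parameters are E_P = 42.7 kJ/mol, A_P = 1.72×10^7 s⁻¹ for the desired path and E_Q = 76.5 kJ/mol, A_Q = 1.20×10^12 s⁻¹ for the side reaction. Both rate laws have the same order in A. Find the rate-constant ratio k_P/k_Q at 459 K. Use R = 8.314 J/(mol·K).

0.101

With equal orders, S_{P/Q} = k_P/k_Q = (A_P/A_Q)·exp[(E_Q−E_P)/(RT)].
(E_Q−E_P)/(RT) = (76.5−42.7)×10³/(8.314×459) = 33800/3816 = 8.857.
k_P/k_Q = (1.72×10^7/1.20×10^12)·exp(8.857) = 1.433×10^-5 × 7024 = 0.101.
Since E_P < E_Q, lowering the temperature improves selectivity toward P.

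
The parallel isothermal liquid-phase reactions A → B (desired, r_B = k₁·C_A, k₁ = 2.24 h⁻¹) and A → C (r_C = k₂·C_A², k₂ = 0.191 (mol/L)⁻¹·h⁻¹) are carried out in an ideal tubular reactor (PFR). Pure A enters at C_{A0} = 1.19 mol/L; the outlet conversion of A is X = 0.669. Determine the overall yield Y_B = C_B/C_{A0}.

0.627

C_A = C_{A0}(1−X) = 0.3939 mol/L.
Along a PFR/batch, dC_B/dC_A = −r_B/(r_B+r_C) = −k₁/(k₁+k₂·C_A).
Integrating from C_{A0} to C_A: C_B = (2.24/0.191)·ln[(2.24+0.191·1.19)/(2.24+0.191·0.394)] = 11.73·ln(2.467/2.315) = 0.7460 mol/L.
Y_B = C_B/C_{A0} = 0.7460/1.19 = 0.627.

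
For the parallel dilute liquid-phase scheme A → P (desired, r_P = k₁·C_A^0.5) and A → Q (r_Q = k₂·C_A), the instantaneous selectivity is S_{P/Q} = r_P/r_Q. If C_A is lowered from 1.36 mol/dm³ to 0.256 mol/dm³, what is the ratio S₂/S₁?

2.30

S_{P/Q} = (k₁/k₂)·C_A^-0.5, so S₂/S₁ = (C_{A,2}/C_{A,1})^-0.5.
= (0.256/1.36)^(-0.5) = (0.1882)^(-0.5) = 2.30.
Selectivity toward P rises as C_A falls — low-concentration operation is favoured.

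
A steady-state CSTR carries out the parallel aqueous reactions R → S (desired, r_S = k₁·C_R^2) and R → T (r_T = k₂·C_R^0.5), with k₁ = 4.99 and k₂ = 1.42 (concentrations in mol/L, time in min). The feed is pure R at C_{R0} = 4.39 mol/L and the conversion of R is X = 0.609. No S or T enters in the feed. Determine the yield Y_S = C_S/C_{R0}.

0.541

Exit C_R = C_{R0}(1−X) = 4.39×0.391 = 1.716 mol/L.
In a CSTR the entire volume is at exit conditions, so r_S = 4.99×1.716^2 = 14.70 and r_T = 1.42×1.716^0.5 = 1.860.
Fraction of consumed R going to S: r_S/(r_S+r_T) = 0.8877.
C_S = 0.8877·C_{R0}·X = 0.8877×4.39×0.609 = 2.37 mol/L; Y_S = C_S/C_{R0} = 0.541.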